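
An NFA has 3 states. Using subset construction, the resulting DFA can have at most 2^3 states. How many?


NFA has 3 states
Subset construction: each DFA state = subset of NFA states
Maximum subsets = 2^3
2^3 = 8

8


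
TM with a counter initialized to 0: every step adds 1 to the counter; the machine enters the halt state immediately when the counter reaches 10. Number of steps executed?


Counter starts at 0. Counting sequence:
  Step 1: counter = 1
  Step 2: counter = 2
  Step 3: counter = 3
  Step 4: counter = 4
  Step 5: counter = 5
  Step 6: counter = 6
  ...
  Step 10: counter = 10
Counter reached 10 -> halt
Total steps = 10

10


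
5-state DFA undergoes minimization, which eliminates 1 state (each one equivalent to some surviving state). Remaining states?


Original DFA: 5 states
Redundant states removed: 1
Minimized states = original - removed
= 5 - 1
= 4

4


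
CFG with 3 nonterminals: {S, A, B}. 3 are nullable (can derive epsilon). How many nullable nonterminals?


Nonterminals: {S, A, B}
A nonterminal is nullable if it can derive epsilon
Counting nullable nonterminals: 3
Total nullable = 3

3


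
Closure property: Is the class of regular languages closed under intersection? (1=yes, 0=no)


Regular languages are closed under all standard operations:
- Union: Yes (product construction)
- Intersection: Yes (product construction)
- Complement: Yes (swap accept/reject)
- Concatenation: Yes (NFA construction)
Operation: intersection -> Closed

1


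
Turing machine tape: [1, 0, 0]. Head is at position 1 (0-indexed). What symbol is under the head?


Tape: [1, 0, 0]
Positions: 0 1 2
Values:    1 0 0
Head at position 1
tape[1] = 0

0


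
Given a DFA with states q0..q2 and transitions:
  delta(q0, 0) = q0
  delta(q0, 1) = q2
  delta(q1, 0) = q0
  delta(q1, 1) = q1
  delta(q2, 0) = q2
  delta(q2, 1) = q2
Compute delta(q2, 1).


Looking up transition function:
delta(q2, 1) in the table
Row: q2, Column: 1
Result: q2

q2


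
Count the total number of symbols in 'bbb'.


String: 'bbb'
Counting characters:
  'b' appears 3 time(s)
Total length = 0 + 3 = 3

3


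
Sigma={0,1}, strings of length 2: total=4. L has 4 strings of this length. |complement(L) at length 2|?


Alphabet: {0,1}
String length: 2
Total strings of length 2 = 2^2 = 4
Strings in L = 4
Complement = total - |L|
= 4 - 4
= 0

0


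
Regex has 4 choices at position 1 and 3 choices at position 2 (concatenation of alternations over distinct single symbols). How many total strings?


First group: 4 alternatives
Second group: 3 alternatives
Concatenation: each choice from group 1 pairs with each from group 2
Total = 4 x 3 = 12

12


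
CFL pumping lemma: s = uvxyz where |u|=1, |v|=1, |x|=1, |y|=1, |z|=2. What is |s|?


|s| = |u| + |v| + |x| + |y| + |z|
= 1 + 1 + 1 + 1 + 2
= 2 + 1 + 3
= 3 + 3
= 6

6


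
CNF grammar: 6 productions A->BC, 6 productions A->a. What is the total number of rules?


CNF allows two rule forms:
  A -> BC (binary): 6 rules
  A -> a (terminal): 6 rules
Total = 6 + 6 = 12

12


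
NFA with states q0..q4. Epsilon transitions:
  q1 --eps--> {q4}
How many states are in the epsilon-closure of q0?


Starting from q0
Initialize closure = {q0}
q0 has no outgoing epsilon transitions -> nothing to add
Final closure: {q0}
Size = 1

1


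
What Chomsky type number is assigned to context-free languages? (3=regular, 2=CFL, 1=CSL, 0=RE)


Chomsky hierarchy levels:
  Type 3: Regular (DFA/NFA/regex)
  Type 2: Context-free (PDA)
  Type 1: Context-sensitive
  Type 0: Recursively enumerable (TM)
'context-free' corresponds to Type 2

2


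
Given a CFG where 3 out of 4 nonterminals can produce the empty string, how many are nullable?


Nonterminals: {S, A, B, C}
A nonterminal is nullable if it can derive epsilon
Counting nullable nonterminals: 3
Total nullable = 3

3


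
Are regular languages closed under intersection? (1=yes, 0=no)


Regular languages are closed under:
- Union (DFA product construction)
- Intersection (DFA product construction)
- Complement (swap accept/reject states)
- Concatenation (NFA construction)
- Kleene star (NFA construction)
intersection is in this list
Therefore: closed

1


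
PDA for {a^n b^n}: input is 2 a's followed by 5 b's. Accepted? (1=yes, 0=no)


Language requires equal numbers of a's and b's
PDA pushes for each 'a', pops for each 'b'
Number of a's = 2
Number of b's = 5
2 != 5 -> Reject

0


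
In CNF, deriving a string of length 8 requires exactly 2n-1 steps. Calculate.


Chomsky Normal Form derivation:
String length n = 8
Each step either:
  - Splits a nonterminal into two (n-1 such steps)
  - Converts a nonterminal to terminal (n such steps)
Total = (n-1) + n = 2n - 1
= 2(8) - 1
= 16 - 1
= 15

15


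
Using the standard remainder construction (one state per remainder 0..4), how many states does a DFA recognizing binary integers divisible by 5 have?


Divisibility by 5 is tracked via the remainder mod 5: 0, 1, ..., 4
The construction assigns one state to each remainder
Number of remainders = 5

5


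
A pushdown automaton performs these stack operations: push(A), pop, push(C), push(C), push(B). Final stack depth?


Tracing stack operations:
  push(A) -> stack = [A], depth=1
  pop -> removed A, stack = [], depth=0
  push(C) -> stack = [C], depth=1
  push(C) -> stack = [C,C], depth=2
  push(B) -> stack = [C,C,B], depth=3
Final depth = 3

3


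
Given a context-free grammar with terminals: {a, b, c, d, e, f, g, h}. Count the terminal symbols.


Terminal symbols: a, b, c, d, e, f, g, h
Counting each: a (#1), b (#2), c (#3), d (#4), e (#5), f (#6), g (#7), h (#8)
Total = 8

8


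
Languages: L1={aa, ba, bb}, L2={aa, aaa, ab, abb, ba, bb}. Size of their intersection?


L1 = {aa, ba, bb}
L2 = {aa, aaa, ab, abb, ba, bb}
Checking each string in L1 against L2:
  'aa': in L2? Yes
  'ba': in L2? Yes
  'bb': in L2? Yes
Intersection = {aa, ba, bb}
|L1 ∩ L2| = 3

3


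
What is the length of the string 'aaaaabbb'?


String: 'aaaaabbb'
Counting characters:
  'a' appears 5 time(s)
  'b' appears 3 time(s)
Total length = 5 + 3 = 8

8


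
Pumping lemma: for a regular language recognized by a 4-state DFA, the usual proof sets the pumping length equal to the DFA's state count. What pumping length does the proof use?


Pumping lemma for regular languages (standard proof):
Take p = |Q|, the number of DFA states.
Any string of length >= |Q| passes through |Q|+1 states while reading its first |Q| symbols,
so by pigeonhole some state repeats, giving the loop that can be pumped.
Here |Q| = 4
Therefore the proof uses p = 4

4


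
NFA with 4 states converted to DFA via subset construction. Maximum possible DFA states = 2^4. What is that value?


NFA has 4 states
Subset construction: each DFA state = subset of NFA states
Maximum subsets = 2^4
2^4 = 16

16


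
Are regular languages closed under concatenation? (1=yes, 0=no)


Regular languages are closed under all standard operations:
- Union: Yes (product construction)
- Intersection: Yes (product construction)
- Complement: Yes (swap accept/reject)
- Concatenation: Yes (NFA construction)
Operation: concatenation -> Closed

1


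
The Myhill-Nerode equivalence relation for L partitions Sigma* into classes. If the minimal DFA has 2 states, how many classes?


Myhill-Nerode theorem:
Number of equivalence classes = number of states in minimal DFA
Minimal DFA states = 2
Therefore equivalence classes = 2

2


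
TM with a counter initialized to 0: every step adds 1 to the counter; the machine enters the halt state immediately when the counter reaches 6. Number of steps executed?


Counter starts at 0. Counting sequence:
  Step 1: counter = 1
  Step 2: counter = 2
  Step 3: counter = 3
  Step 4: counter = 4
  Step 5: counter = 5
  Step 6: counter = 6
Counter reached 6 -> halt
Total steps = 6

6


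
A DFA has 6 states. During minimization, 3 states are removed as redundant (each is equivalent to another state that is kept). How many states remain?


Original DFA: 6 states
Redundant states removed: 3
Minimized states = original - removed
= 6 - 3
= 3

3


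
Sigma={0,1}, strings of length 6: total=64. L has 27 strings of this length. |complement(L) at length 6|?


Alphabet: {0,1}
String length: 6
Total strings of length 6 = 2^6 = 64
Strings in L = 27
Complement = total - |L|
= 64 - 27
= 37

37


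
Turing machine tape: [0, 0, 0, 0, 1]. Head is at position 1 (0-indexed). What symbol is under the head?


Tape: [0, 0, 0, 0, 1]
Positions: 0 1 2 3 4
Values:    0 0 0 0 1
Head at position 1
tape[1] = 0

0


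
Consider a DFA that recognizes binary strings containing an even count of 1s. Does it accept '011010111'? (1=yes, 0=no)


DFA has 2 states: q_even (start, accept=yes) and q_odd
Processing string '011010111' character by character:
  Position 0: read '0', 1-count=0 -> q_even (no change)
  Position 1: read '1', 1-count=1 -> q_odd
  Position 2: read '1', 1-count=2 -> q_even
  Position 3: read '0', 1-count=2 -> q_even (no change)
  Position 4: read '1', 1-count=3 -> q_odd
  Position 5: read '0', 1-count=3 -> q_odd (no change)
  Position 6: read '1', 1-count=4 -> q_even
  Position 7: read '1', 1-count=5 -> q_odd
  Position 8: read '1', 1-count=6 -> q_even
Final state: q_even, total 1s = 6 (even); the DFA requires an even count -> accept

1


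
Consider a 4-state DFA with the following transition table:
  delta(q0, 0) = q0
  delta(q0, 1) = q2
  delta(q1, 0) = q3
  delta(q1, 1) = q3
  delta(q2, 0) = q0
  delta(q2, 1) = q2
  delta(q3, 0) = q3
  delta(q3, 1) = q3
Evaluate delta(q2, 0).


Looking up transition function:
delta(q2, 0) in the table
Row: q2, Column: 0
Result: q0

q0


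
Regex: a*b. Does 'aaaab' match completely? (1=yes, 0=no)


Pattern: a*b
String: 'aaaab'
Pattern requires: zero or more 'a's followed by exactly one 'b'
Found 4 leading 'a's
Remaining: 'b'
Remaining is exactly 'b' -> match
Result: 1

1


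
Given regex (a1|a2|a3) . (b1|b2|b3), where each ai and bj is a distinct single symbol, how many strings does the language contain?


First group: 3 alternatives
Second group: 3 alternatives
Concatenation: each choice from group 1 pairs with each from group 2
Total = 3 x 3 = 9

9


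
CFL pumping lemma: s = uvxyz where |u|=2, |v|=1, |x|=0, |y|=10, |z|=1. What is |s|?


|s| = |u| + |v| + |x| + |y| + |z|
= 2 + 1 + 0 + 10 + 1
= 3 + 0 + 11
= 3 + 11
= 14

14


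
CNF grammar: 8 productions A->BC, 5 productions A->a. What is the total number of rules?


CNF allows two rule forms:
  A -> BC (binary): 8 rules
  A -> a (terminal): 5 rules
Total = 8 + 5 = 13

13


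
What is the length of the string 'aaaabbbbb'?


String: 'aaaabbbbb'
Counting characters:
  'a' appears 4 time(s)
  'b' appears 5 time(s)
Total length = 4 + 5 = 9

9


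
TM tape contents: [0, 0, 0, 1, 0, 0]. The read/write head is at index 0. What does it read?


Tape: [0, 0, 0, 1, 0, 0]
Positions: 0 1 2 3 4 5
Values:    0 0 0 1 0 0
Head at position 0
tape[0] = 0

0


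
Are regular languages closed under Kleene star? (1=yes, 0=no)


Regular languages are closed under:
- Union (DFA product construction)
- Intersection (DFA product construction)
- Complement (swap accept/reject states)
- Concatenation (NFA construction)
- Kleene star (NFA construction)
Kleene star is in this list
Therefore: closed

1


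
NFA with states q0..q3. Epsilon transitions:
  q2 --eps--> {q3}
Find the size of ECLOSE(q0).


Starting from q0
Initialize closure = {q0}
q0 has no outgoing epsilon transitions -> nothing to add
Final closure: {q0}
Size = 1

1


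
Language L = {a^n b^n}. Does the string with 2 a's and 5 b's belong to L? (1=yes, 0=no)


Language requires equal numbers of a's and b's
PDA pushes for each 'a', pops for each 'b'
Number of a's = 2
Number of b's = 5
2 != 5 -> Reject

0


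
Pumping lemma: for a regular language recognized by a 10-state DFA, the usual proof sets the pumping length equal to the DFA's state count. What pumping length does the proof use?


Pumping lemma for regular languages (standard proof):
Take p = |Q|, the number of DFA states.
Any string of length >= |Q| passes through |Q|+1 states while reading its first |Q| symbols,
so by pigeonhole some state repeats, giving the loop that can be pumped.
Here |Q| = 10
Therefore the proof uses p = 10

10


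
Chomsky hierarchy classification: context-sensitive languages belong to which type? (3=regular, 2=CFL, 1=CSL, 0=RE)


Chomsky hierarchy levels:
  Type 3: Regular (DFA/NFA/regex)
  Type 2: Context-free (PDA)
  Type 1: Context-sensitive
  Type 0: Recursively enumerable (TM)
'context-sensitive' corresponds to Type 1

1


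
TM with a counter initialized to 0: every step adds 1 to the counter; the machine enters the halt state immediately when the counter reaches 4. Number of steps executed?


Counter starts at 0. Counting sequence:
  Step 1: counter = 1
  Step 2: counter = 2
  Step 3: counter = 3
  Step 4: counter = 4
Counter reached 4 -> halt
Total steps = 4

4


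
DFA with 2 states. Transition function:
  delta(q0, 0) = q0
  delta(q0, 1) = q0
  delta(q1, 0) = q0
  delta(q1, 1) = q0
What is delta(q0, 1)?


Looking up transition function:
delta(q0, 1) in the table
Row: q0, Column: 1
Result: q0

q0


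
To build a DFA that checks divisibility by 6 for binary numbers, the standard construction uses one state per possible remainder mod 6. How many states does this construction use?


Divisibility by 6 is tracked via the remainder mod 6: 0, 1, ..., 5
The construction assigns one state to each remainder
Number of remainders = 6

6


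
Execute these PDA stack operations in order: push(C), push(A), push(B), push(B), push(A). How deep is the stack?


Tracing stack operations:
  push(C) -> stack = [C], depth=1
  push(A) -> stack = [C,A], depth=2
  push(B) -> stack = [C,A,B], depth=3
  push(B) -> stack = [C,A,B,B], depth=4
  push(A) -> stack = [C,A,B,B,A], depth=5
Final depth = 5

5


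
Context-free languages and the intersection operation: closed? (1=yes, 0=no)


CFL closure properties:
  Closed under: union, concatenation, Kleene star
  NOT closed under: intersection, complement
Operation 'intersection' is in not-closed list -> No (not closed)

0


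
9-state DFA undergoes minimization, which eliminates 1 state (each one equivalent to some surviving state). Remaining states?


Original DFA: 9 states
Redundant states removed: 1
Minimized states = original - removed
= 9 - 1
= 8

8


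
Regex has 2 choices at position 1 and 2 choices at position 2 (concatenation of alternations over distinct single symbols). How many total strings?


First group: 2 alternatives
Second group: 2 alternatives
Concatenation: each choice from group 1 pairs with each from group 2
Total = 2 x 2 = 4

4


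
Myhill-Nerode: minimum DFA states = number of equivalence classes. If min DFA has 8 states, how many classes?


Myhill-Nerode theorem:
Number of equivalence classes = number of states in minimal DFA
Minimal DFA states = 8
Therefore equivalence classes = 8

8


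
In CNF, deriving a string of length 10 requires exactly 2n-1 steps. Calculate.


Chomsky Normal Form derivation:
String length n = 10
Each step either:
  - Splits a nonterminal into two (n-1 such steps)
  - Converts a nonterminal to terminal (n such steps)
Total = (n-1) + n = 2n - 1
= 2(10) - 1
= 20 - 1
= 19

19


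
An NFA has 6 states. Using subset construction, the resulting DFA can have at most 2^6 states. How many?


NFA has 6 states
Subset construction: each DFA state = subset of NFA states
Maximum subsets = 2^6
2^6 = 64

64


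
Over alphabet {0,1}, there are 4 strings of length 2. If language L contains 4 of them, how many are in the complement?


Alphabet: {0,1}
String length: 2
Total strings of length 2 = 2^2 = 4
Strings in L = 4
Complement = total - |L|
= 4 - 4
= 0

0


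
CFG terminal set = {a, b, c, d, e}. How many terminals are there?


Terminal symbols: a, b, c, d, e
Counting each: a (#1), b (#2), c (#3), d (#4), e (#5)
Total = 5

5


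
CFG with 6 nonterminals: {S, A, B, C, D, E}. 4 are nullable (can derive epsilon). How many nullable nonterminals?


Nonterminals: {S, A, B, C, D, E}
A nonterminal is nullable if it can derive epsilon
Counting nullable nonterminals: 4
Total nullable = 4

4


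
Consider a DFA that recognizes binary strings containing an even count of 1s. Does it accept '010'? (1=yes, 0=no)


DFA has 2 states: q_even (start, accept=yes) and q_odd
Processing string '010' character by character:
  Position 0: read '0', 1-count=0 -> q_even (no change)
  Position 1: read '1', 1-count=1 -> q_odd
  Position 2: read '0', 1-count=1 -> q_odd (no change)
Final state: q_odd, total 1s = 1 (odd); the DFA requires an even count -> reject

0


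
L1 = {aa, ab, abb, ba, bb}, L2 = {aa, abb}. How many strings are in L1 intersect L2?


L1 = {aa, ab, abb, ba, bb}
L2 = {aa, abb}
Checking each string in L1 against L2:
  'aa': in L2? Yes
  'ab': in L2? No
  'abb': in L2? Yes
  'ba': in L2? No
  'bb': in L2? No
Intersection = {aa, abb}
|L1 ∩ L2| = 2

2


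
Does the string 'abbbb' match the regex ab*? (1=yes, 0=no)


Pattern: ab*
String: 'abbbb'
Pattern requires: exactly one 'a' followed by zero or more 'b's
First char is 'a' -> OK
Rest 'bbbb': all b's? Yes
Result: 1

1


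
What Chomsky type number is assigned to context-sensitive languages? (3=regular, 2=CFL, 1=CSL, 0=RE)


Chomsky hierarchy levels:
  Type 3: Regular (DFA/NFA/regex)
  Type 2: Context-free (PDA)
  Type 1: Context-sensitive
  Type 0: Recursively enumerable (TM)
'context-sensitive' corresponds to Type 1

1


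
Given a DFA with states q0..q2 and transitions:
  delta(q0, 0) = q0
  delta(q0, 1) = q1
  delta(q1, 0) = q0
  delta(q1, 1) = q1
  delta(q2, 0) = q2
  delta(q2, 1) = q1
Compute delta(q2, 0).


Looking up transition function:
delta(q2, 0) in the table
Row: q2, Column: 0
Result: q2

q2


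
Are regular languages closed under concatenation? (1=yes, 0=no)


Regular languages are closed under:
- Union (DFA product construction)
- Intersection (DFA product construction)
- Complement (swap accept/reject states)
- Concatenation (NFA construction)
- Kleene star (NFA construction)
concatenation is in this list
Therefore: closed

1


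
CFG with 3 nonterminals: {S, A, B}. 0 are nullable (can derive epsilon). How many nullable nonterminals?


Nonterminals: {S, A, B}
A nonterminal is nullable if it can derive epsilon
Counting nullable nonterminals: 0
Total nullable = 0

0


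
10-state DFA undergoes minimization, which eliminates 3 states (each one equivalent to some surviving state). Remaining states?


Original DFA: 10 states
Redundant states removed: 3
Minimized states = original - removed
= 10 - 3
= 7

7


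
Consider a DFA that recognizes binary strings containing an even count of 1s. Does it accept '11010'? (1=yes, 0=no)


DFA has 2 states: q_even (start, accept=yes) and q_odd
Processing string '11010' character by character:
  Position 0: read '1', 1-count=1 -> q_odd
  Position 1: read '1', 1-count=2 -> q_even
  Position 2: read '0', 1-count=2 -> q_even (no change)
  Position 3: read '1', 1-count=3 -> q_odd
  Position 4: read '0', 1-count=3 -> q_odd (no change)
Final state: q_odd, total 1s = 3 (odd); the DFA requires an even count -> reject

0


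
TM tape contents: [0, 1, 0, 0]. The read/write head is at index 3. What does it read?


Tape: [0, 1, 0, 0]
Positions: 0 1 2 3
Values:    0 1 0 0
Head at position 3
tape[3] = 0

0


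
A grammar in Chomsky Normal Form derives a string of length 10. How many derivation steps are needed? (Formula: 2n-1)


Chomsky Normal Form derivation:
String length n = 10
Each step either:
  - Splits a nonterminal into two (n-1 such steps)
  - Converts a nonterminal to terminal (n such steps)
Total = (n-1) + n = 2n - 1
= 2(10) - 1
= 20 - 1
= 19

19


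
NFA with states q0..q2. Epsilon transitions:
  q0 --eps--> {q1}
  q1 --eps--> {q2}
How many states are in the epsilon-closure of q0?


Starting from q0
Initialize closure = {q0}
Follow epsilon from q0 -> add q1
Follow epsilon from q1 -> add q2
Final closure: {q0, q1, q2}
Size = 3

3


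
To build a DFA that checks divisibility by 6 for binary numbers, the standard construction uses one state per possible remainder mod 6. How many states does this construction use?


Divisibility by 6 is tracked via the remainder mod 6: 0, 1, ..., 5
The construction assigns one state to each remainder
Number of remainders = 6

6


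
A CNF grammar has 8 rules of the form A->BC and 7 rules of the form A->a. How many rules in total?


CNF allows two rule forms:
  A -> BC (binary): 8 rules
  A -> a (terminal): 7 rules
Total = 8 + 7 = 15

15


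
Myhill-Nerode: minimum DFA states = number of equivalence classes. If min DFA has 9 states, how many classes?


Myhill-Nerode theorem:
Number of equivalence classes = number of states in minimal DFA
Minimal DFA states = 9
Therefore equivalence classes = 9

9


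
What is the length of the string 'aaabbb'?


String: 'aaabbb'
Counting characters:
  'a' appears 3 time(s)
  'b' appears 3 time(s)
Total length = 3 + 3 = 6

6


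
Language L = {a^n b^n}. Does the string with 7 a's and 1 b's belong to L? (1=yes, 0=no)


Language requires equal numbers of a's and b's
PDA pushes for each 'a', pops for each 'b'
Number of a's = 7
Number of b's = 1
7 != 1 -> Reject

0


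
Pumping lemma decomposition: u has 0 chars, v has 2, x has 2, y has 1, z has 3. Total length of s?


|s| = |u| + |v| + |x| + |y| + |z|
= 0 + 2 + 2 + 1 + 3
= 2 + 2 + 4
= 4 + 4
= 8

8


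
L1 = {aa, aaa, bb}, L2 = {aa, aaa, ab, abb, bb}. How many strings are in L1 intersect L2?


L1 = {aa, aaa, bb}
L2 = {aa, aaa, ab, abb, bb}
Checking each string in L1 against L2:
  'aa': in L2? Yes
  'aaa': in L2? Yes
  'bb': in L2? Yes
Intersection = {aa, aaa, bb}
|L1 ∩ L2| = 3

3


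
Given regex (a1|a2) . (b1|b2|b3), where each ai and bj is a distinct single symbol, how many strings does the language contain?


First group: 2 alternatives
Second group: 3 alternatives
Concatenation: each choice from group 1 pairs with each from group 2
Total = 2 x 3 = 6

6


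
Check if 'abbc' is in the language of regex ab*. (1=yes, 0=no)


Pattern: ab*
String: 'abbc'
Pattern requires: exactly one 'a' followed by zero or more 'b's
First char is 'a' -> OK
Rest 'bbc': all b's? No
Result: 0

0


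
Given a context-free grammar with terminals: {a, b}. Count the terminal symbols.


Terminal symbols: a, b
Counting each: a (#1), b (#2)
Total = 2

2


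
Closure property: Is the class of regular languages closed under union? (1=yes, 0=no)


Regular languages are closed under all standard operations:
- Union: Yes (product construction)
- Intersection: Yes (product construction)
- Complement: Yes (swap accept/reject)
- Concatenation: Yes (NFA construction)
Operation: union -> Closed

1


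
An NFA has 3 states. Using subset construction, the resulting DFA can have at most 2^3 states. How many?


NFA has 3 states
Subset construction: each DFA state = subset of NFA states
Maximum subsets = 2^3
2^3 = 8

8


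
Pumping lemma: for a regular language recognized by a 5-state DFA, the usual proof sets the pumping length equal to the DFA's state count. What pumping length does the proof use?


Pumping lemma for regular languages (standard proof):
Take p = |Q|, the number of DFA states.
Any string of length >= |Q| passes through |Q|+1 states while reading its first |Q| symbols,
so by pigeonhole some state repeats, giving the loop that can be pumped.
Here |Q| = 5
Therefore the proof uses p = 5

5


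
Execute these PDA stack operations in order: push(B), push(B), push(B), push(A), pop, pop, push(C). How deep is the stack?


Tracing stack operations:
  push(B) -> stack = [B], depth=1
  push(B) -> stack = [B,B], depth=2
  push(B) -> stack = [B,B,B], depth=3
  push(A) -> stack = [B,B,B,A], depth=4
  pop -> removed A, stack = [B,B,B], depth=3
  pop -> removed B, stack = [B,B], depth=2
  push(C) -> stack = [B,B,C], depth=3
Final depth = 3

3


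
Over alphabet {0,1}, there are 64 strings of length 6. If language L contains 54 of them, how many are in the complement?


Alphabet: {0,1}
String length: 6
Total strings of length 6 = 2^6 = 64
Strings in L = 54
Complement = total - |L|
= 64 - 54
= 10

10


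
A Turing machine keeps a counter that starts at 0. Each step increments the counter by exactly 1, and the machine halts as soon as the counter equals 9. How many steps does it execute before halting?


Counter starts at 0. Counting sequence:
  Step 1: counter = 1
  Step 2: counter = 2
  Step 3: counter = 3
  Step 4: counter = 4
  Step 5: counter = 5
  Step 6: counter = 6
  ...
  Step 9: counter = 9
Counter reached 9 -> halt
Total steps = 9

9


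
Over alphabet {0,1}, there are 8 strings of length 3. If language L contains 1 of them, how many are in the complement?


Alphabet: {0,1}
String length: 3
Total strings of length 3 = 2^3 = 8
Strings in L = 1
Complement = total - |L|
= 8 - 1
= 7

7


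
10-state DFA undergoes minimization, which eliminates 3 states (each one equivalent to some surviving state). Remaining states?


Original DFA: 10 states
Redundant states removed: 3
Minimized states = original - removed
= 10 - 3
= 7

7


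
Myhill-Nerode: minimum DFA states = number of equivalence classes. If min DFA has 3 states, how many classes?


Myhill-Nerode theorem:
Number of equivalence classes = number of states in minimal DFA
Minimal DFA states = 3
Therefore equivalence classes = 3

3


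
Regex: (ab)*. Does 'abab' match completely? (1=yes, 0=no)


Pattern: (ab)*
String: 'abab'
Pattern requires: zero or more repetitions of 'ab'
Pairs: ['ab', 'ab']
All pairs are 'ab'? Yes
Result: 1

1


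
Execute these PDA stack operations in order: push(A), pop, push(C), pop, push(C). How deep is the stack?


Tracing stack operations:
  push(A) -> stack = [A], depth=1
  pop -> removed A, stack = [], depth=0
  push(C) -> stack = [C], depth=1
  pop -> removed C, stack = [], depth=0
  push(C) -> stack = [C], depth=1
Final depth = 1

1


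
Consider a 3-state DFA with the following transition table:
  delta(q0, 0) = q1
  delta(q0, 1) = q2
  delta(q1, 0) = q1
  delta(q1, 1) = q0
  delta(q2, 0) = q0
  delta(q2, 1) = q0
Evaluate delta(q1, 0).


Looking up transition function:
delta(q1, 0) in the table
Row: q1, Column: 0
Result: q1

q1


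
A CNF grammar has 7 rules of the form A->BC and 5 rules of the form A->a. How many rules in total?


CNF allows two rule forms:
  A -> BC (binary): 7 rules
  A -> a (terminal): 5 rules
Total = 7 + 5 = 12

12


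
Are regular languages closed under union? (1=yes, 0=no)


Regular languages are closed under:
- Union (DFA product construction)
- Intersection (DFA product construction)
- Complement (swap accept/reject states)
- Concatenation (NFA construction)
- Kleene star (NFA construction)
union is in this list
Therefore: closed

1


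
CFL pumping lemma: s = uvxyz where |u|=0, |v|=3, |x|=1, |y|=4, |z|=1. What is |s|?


|s| = |u| + |v| + |x| + |y| + |z|
= 0 + 3 + 1 + 4 + 1
= 3 + 1 + 5
= 4 + 5
= 9

9


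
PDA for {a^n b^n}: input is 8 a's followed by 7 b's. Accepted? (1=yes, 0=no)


Language requires equal numbers of a's and b's
PDA pushes for each 'a', pops for each 'b'
Number of a's = 8
Number of b's = 7
8 != 7 -> Reject

0


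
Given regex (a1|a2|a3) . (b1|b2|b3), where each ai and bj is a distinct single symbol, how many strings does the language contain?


First group: 3 alternatives
Second group: 3 alternatives
Concatenation: each choice from group 1 pairs with each from group 2
Total = 3 x 3 = 9

9


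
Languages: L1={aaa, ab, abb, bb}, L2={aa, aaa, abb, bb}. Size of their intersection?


L1 = {aaa, ab, abb, bb}
L2 = {aa, aaa, abb, bb}
Checking each string in L1 against L2:
  'aaa': in L2? Yes
  'ab': in L2? No
  'abb': in L2? Yes
  'bb': in L2? Yes
Intersection = {aaa, abb, bb}
|L1 ∩ L2| = 3

3


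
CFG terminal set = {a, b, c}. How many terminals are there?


Terminal symbols: a, b, c
Counting each: a (#1), b (#2), c (#3)
Total = 3

3


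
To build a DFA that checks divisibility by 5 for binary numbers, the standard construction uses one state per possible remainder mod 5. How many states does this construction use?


Divisibility by 5 is tracked via the remainder mod 5: 0, 1, ..., 4
The construction assigns one state to each remainder
Number of remainders = 5

5


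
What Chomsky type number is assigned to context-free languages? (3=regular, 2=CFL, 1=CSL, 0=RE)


Chomsky hierarchy levels:
  Type 3: Regular (DFA/NFA/regex)
  Type 2: Context-free (PDA)
  Type 1: Context-sensitive
  Type 0: Recursively enumerable (TM)
'context-free' corresponds to Type 2

2


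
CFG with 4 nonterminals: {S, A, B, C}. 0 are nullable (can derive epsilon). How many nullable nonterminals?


Nonterminals: {S, A, B, C}
A nonterminal is nullable if it can derive epsilon
Counting nullable nonterminals: 0
Total nullable = 0

0


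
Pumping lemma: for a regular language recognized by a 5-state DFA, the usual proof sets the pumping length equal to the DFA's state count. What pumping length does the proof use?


Pumping lemma for regular languages (standard proof):
Take p = |Q|, the number of DFA states.
Any string of length >= |Q| passes through |Q|+1 states while reading its first |Q| symbols,
so by pigeonhole some state repeats, giving the loop that can be pumped.
Here |Q| = 5
Therefore the proof uses p = 5

5


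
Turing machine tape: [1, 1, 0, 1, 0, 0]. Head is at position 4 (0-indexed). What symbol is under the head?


Tape: [1, 1, 0, 1, 0, 0]
Positions: 0 1 2 3 4 5
Values:    1 1 0 1 0 0
Head at position 4
tape[4] = 0

0


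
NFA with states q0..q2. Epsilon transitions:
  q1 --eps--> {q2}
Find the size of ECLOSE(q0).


Starting from q0
Initialize closure = {q0}
q0 has no outgoing epsilon transitions -> nothing to add
Final closure: {q0}
Size = 1

1


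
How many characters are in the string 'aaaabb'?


String: 'aaaabb'
Counting characters:
  'a' appears 4 time(s)
  'b' appears 2 time(s)
Total length = 4 + 2 = 6

6


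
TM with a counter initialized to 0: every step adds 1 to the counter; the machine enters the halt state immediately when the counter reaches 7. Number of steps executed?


Counter starts at 0. Counting sequence:
  Step 1: counter = 1
  Step 2: counter = 2
  Step 3: counter = 3
  Step 4: counter = 4
  Step 5: counter = 5
  Step 6: counter = 6
  Step 7: counter = 7
Counter reached 7 -> halt
Total steps = 7

7


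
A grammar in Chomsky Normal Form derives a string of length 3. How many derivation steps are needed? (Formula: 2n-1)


Chomsky Normal Form derivation:
String length n = 3
Each step either:
  - Splits a nonterminal into two (n-1 such steps)
  - Converts a nonterminal to terminal (n such steps)
Total = (n-1) + n = 2n - 1
= 2(3) - 1
= 6 - 1
= 5

5


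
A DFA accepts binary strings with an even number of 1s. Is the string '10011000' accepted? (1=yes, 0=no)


DFA has 2 states: q_even (start, accept=yes) and q_odd
Processing string '10011000' character by character:
  Position 0: read '1', 1-count=1 -> q_odd
  Position 1: read '0', 1-count=1 -> q_odd (no change)
  Position 2: read '0', 1-count=1 -> q_odd (no change)
  Position 3: read '1', 1-count=2 -> q_even
  Position 4: read '1', 1-count=3 -> q_odd
  Position 5: read '0', 1-count=3 -> q_odd (no change)
  Position 6: read '0', 1-count=3 -> q_odd (no change)
  Position 7: read '0', 1-count=3 -> q_odd (no change)
Final state: q_odd, total 1s = 3 (odd); the DFA requires an even count -> reject

0


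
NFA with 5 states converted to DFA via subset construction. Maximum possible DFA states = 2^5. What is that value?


NFA has 5 states
Subset construction: each DFA state = subset of NFA states
Maximum subsets = 2^5
2^5 = 32

32


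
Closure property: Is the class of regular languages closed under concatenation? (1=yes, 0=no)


Regular languages are closed under all standard operations:
- Union: Yes (product construction)
- Intersection: Yes (product construction)
- Complement: Yes (swap accept/reject)
- Concatenation: Yes (NFA construction)
Operation: concatenation -> Closed

1


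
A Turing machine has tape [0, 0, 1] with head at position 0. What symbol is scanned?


Tape: [0, 0, 1]
Positions: 0 1 2
Values:    0 0 1
Head at position 0
tape[0] = 0

0


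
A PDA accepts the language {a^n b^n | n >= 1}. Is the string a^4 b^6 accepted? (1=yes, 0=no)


Language requires equal numbers of a's and b's
PDA pushes for each 'a', pops for each 'b'
Number of a's = 4
Number of b's = 6
4 != 6 -> Reject

0


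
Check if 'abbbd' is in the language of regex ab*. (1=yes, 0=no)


Pattern: ab*
String: 'abbbd'
Pattern requires: exactly one 'a' followed by zero or more 'b's
First char is 'a' -> OK
Rest 'bbbd': all b's? No
Result: 0

0


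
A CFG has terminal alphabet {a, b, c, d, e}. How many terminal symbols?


Terminal symbols: a, b, c, d, e
Counting each: a (#1), b (#2), c (#3), d (#4), e (#5)
Total = 5

5


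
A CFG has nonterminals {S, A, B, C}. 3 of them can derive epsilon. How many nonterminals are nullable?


Nonterminals: {S, A, B, C}
A nonterminal is nullable if it can derive epsilon
Counting nullable nonterminals: 3
Total nullable = 3

3


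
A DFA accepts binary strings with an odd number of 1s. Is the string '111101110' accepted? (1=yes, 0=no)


DFA has 2 states: q_even (start, accept=no) and q_odd
Processing string '111101110' character by character:
  Position 0: read '1', 1-count=1 -> q_odd
  Position 1: read '1', 1-count=2 -> q_even
  Position 2: read '1', 1-count=3 -> q_odd
  Position 3: read '1', 1-count=4 -> q_even
  Position 4: read '0', 1-count=4 -> q_even (no change)
  Position 5: read '1', 1-count=5 -> q_odd
  Position 6: read '1', 1-count=6 -> q_even
  Position 7: read '1', 1-count=7 -> q_odd
  Position 8: read '0', 1-count=7 -> q_odd (no change)
Final state: q_odd, total 1s = 7 (odd); the DFA requires an odd count -> accept

1


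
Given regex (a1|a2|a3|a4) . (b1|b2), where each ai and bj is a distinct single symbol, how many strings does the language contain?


First group: 4 alternatives
Second group: 2 alternatives
Concatenation: each choice from group 1 pairs with each from group 2
Total = 4 x 2 = 8

8


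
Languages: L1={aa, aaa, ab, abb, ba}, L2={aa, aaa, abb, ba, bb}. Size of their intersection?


L1 = {aa, aaa, ab, abb, ba}
L2 = {aa, aaa, abb, ba, bb}
Checking each string in L1 against L2:
  'aa': in L2? Yes
  'aaa': in L2? Yes
  'ab': in L2? No
  'abb': in L2? Yes
  'ba': in L2? Yes
Intersection = {aa, aaa, abb, ba}
|L1 ∩ L2| = 4

4


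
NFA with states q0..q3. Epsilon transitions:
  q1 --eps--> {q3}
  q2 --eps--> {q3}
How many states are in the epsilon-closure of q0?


Starting from q0
Initialize closure = {q0}
q0 has no outgoing epsilon transitions -> nothing to add
Final closure: {q0}
Size = 1

1


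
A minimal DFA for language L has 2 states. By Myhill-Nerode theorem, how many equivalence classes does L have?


Myhill-Nerode theorem:
Number of equivalence classes = number of states in minimal DFA
Minimal DFA states = 2
Therefore equivalence classes = 2

2


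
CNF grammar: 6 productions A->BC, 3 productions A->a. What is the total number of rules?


CNF allows two rule forms:
  A -> BC (binary): 6 rules
  A -> a (terminal): 3 rules
Total = 6 + 3 = 9

9


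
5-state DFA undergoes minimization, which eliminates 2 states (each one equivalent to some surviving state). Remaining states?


Original DFA: 5 states
Redundant states removed: 2
Minimized states = original - removed
= 5 - 2
= 3

3


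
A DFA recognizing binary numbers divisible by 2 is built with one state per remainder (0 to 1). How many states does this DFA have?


Divisibility by 2 is tracked via the remainder mod 2: 0, 1, ..., 1
The construction assigns one state to each remainder
Number of remainders = 2

2


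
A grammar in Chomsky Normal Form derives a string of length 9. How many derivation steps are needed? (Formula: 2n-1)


Chomsky Normal Form derivation:
String length n = 9
Each step either:
  - Splits a nonterminal into two (n-1 such steps)
  - Converts a nonterminal to terminal (n such steps)
Total = (n-1) + n = 2n - 1
= 2(9) - 1
= 18 - 1
= 17

17


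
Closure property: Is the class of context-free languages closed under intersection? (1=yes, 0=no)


CFL closure properties:
  Closed under: union, concatenation, Kleene star
  NOT closed under: intersection, complement
Operation 'intersection' is in not-closed list -> No (not closed)

0


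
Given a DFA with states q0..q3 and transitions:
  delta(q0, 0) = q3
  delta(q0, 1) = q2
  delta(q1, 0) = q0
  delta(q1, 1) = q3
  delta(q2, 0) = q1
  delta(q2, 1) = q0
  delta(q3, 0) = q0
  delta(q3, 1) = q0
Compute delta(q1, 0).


Looking up transition function:
delta(q1, 0) in the table
Row: q1, Column: 0
Result: q0

q0


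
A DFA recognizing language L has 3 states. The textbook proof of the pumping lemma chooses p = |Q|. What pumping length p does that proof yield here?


Pumping lemma for regular languages (standard proof):
Take p = |Q|, the number of DFA states.
Any string of length >= |Q| passes through |Q|+1 states while reading its first |Q| symbols,
so by pigeonhole some state repeats, giving the loop that can be pumped.
Here |Q| = 3
Therefore the proof uses p = 3

3


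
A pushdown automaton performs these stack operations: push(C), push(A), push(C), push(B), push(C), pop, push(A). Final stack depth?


Tracing stack operations:
  push(C) -> stack = [C], depth=1
  push(A) -> stack = [C,A], depth=2
  push(C) -> stack = [C,A,C], depth=3
  push(B) -> stack = [C,A,C,B], depth=4
  push(C) -> stack = [C,A,C,B,C], depth=5
  pop -> removed C, stack = [C,A,C,B], depth=4
  push(A) -> stack = [C,A,C,B,A], depth=5
Final depth = 5

5


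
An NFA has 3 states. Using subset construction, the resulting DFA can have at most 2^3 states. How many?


NFA has 3 states
Subset construction: each DFA state = subset of NFA states
Maximum subsets = 2^3
2^3 = 8

8


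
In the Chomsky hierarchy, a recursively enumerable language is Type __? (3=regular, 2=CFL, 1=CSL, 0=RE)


Chomsky hierarchy levels:
  Type 3: Regular (DFA/NFA/regex)
  Type 2: Context-free (PDA)
  Type 1: Context-sensitive
  Type 0: Recursively enumerable (TM)
'recursively enumerable' corresponds to Type 0

0


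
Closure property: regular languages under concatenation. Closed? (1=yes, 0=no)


Regular languages are closed under:
- Union (DFA product construction)
- Intersection (DFA product construction)
- Complement (swap accept/reject states)
- Concatenation (NFA construction)
- Kleene star (NFA construction)
concatenation is in this list
Therefore: closed

1


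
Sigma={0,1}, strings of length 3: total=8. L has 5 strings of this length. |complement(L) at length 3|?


Alphabet: {0,1}
String length: 3
Total strings of length 3 = 2^3 = 8
Strings in L = 5
Complement = total - |L|
= 8 - 5
= 3

3


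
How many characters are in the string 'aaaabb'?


String: 'aaaabb'
Counting characters:
  'a' appears 4 time(s)
  'b' appears 2 time(s)
Total length = 4 + 2 = 6

6


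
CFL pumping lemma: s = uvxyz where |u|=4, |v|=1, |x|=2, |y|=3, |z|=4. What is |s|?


|s| = |u| + |v| + |x| + |y| + |z|
= 4 + 1 + 2 + 3 + 4
= 5 + 2 + 7
= 7 + 7
= 14

14


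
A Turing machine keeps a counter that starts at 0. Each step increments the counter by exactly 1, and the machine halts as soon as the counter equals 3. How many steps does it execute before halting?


Counter starts at 0. Counting sequence:
  Step 1: counter = 1
  Step 2: counter = 2
  Step 3: counter = 3
Counter reached 3 -> halt
Total steps = 3

3


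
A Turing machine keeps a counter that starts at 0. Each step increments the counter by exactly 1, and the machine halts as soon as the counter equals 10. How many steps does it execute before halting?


Counter starts at 0. Counting sequence:
  Step 1: counter = 1
  Step 2: counter = 2
  Step 3: counter = 3
  Step 4: counter = 4
  Step 5: counter = 5
  Step 6: counter = 6
  ...
  Step 10: counter = 10
Counter reached 10 -> halt
Total steps = 10

10
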